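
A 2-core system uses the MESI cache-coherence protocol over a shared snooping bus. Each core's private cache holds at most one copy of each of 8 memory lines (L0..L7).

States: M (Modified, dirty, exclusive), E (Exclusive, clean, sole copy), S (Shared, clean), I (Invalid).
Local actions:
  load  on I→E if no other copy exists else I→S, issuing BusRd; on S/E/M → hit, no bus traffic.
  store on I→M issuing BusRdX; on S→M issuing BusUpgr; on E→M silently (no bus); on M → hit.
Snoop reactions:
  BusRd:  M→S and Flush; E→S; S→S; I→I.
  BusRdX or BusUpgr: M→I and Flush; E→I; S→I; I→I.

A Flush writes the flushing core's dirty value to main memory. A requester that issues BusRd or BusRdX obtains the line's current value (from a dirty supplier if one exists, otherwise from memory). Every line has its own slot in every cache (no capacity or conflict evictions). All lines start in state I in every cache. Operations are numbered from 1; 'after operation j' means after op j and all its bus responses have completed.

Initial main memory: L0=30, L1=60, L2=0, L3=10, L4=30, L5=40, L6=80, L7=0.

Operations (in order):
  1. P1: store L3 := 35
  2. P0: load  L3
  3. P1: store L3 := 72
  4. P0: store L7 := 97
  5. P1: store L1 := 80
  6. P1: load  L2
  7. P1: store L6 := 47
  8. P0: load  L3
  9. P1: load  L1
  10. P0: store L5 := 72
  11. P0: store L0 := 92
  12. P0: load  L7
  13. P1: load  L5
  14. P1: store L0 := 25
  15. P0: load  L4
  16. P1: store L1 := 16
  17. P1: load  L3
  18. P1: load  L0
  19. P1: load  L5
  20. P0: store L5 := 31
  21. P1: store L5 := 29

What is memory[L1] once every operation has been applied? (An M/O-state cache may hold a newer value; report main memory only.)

1. P1: store L3 := 35  bus=[BusRdX]  L3: P0=I P1=M  mem[L3]=10
2. P0: load  L3  bus=[BusRd,Flush]  L3: P0=S P1=S  mem[L3]=35
3. P1: store L3 := 72  bus=[BusUpgr]  L3: P0=I P1=M  mem[L3]=35
4. P0: store L7 := 97  bus=[BusRdX]  L7: P0=M P1=I  mem[L7]=0
5. P1: store L1 := 80  bus=[BusRdX]  L1: P0=I P1=M  mem[L1]=60
6. P1: load  L2  bus=[BusRd]  L2: P0=I P1=E  mem[L2]=0
7. P1: store L6 := 47  bus=[BusRdX]  L6: P0=I P1=M  mem[L6]=80
8. P0: load  L3  bus=[BusRd,Flush]  L3: P0=S P1=S  mem[L3]=72
9. P1: load  L1  bus=[-]  L1: P0=I P1=M  mem[L1]=60
10. P0: store L5 := 72  bus=[BusRdX]  L5: P0=M P1=I  mem[L5]=40
11. P0: store L0 := 92  bus=[BusRdX]  L0: P0=M P1=I  mem[L0]=30
12. P0: load  L7  bus=[-]  L7: P0=M P1=I  mem[L7]=0
13. P1: load  L5  bus=[BusRd,Flush]  L5: P0=S P1=S  mem[L5]=72
14. P1: store L0 := 25  bus=[BusRdX,Flush]  L0: P0=I P1=M  mem[L0]=92
15. P0: load  L4  bus=[BusRd]  L4: P0=E P1=I  mem[L4]=30
16. P1: store L1 := 16  bus=[-]  L1: P0=I P1=M  mem[L1]=60
17. P1: load  L3  bus=[-]  L3: P0=S P1=S  mem[L3]=72
18. P1: load  L0  bus=[-]  L0: P0=I P1=M  mem[L0]=92
19. P1: load  L5  bus=[-]  L5: P0=S P1=S  mem[L5]=72
20. P0: store L5 := 31  bus=[BusUpgr]  L5: P0=M P1=I  mem[L5]=72
21. P1: store L5 := 29  bus=[BusRdX,Flush]  L5: P0=I P1=M  mem[L5]=31

memory[L1] = 60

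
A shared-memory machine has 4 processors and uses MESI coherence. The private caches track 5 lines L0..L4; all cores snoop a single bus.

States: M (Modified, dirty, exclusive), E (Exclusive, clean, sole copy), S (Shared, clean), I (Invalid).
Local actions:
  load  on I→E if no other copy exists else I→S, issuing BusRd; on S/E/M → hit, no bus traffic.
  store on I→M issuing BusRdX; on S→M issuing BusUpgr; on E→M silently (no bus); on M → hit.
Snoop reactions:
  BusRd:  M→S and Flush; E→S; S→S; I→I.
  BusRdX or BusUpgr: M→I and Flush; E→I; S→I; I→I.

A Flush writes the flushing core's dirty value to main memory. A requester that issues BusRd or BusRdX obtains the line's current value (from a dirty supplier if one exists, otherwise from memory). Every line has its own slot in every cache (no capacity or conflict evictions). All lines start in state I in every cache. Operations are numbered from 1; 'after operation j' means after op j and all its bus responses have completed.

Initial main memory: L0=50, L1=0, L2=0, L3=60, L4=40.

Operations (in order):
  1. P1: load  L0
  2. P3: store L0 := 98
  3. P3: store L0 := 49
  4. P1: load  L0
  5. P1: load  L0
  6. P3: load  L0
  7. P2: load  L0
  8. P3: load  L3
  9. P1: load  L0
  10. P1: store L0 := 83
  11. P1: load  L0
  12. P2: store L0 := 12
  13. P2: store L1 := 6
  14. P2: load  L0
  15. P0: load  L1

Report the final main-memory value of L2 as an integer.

memory[L2] = 0

step 1: P1: load  L0  ⟶  IEII  (L0)  txn=BusRd  M[L0]=50
step 2: P3: store L0 := 98  ⟶  IIIM  (L0)  txn=BusRdX  M[L0]=50
step 3: P3: store L0 := 49  ⟶  IIIM  (L0)  txn=∅  M[L0]=50
step 4: P1: load  L0  ⟶  ISIS  (L0)  txn=BusRd+Flush  M[L0]=49
step 5: P1: load  L0  ⟶  ISIS  (L0)  txn=∅  M[L0]=49
step 6: P3: load  L0  ⟶  ISIS  (L0)  txn=∅  M[L0]=49
step 7: P2: load  L0  ⟶  ISSS  (L0)  txn=BusRd  M[L0]=49
step 8: P3: load  L3  ⟶  IIIE  (L3)  txn=BusRd  M[L3]=60
step 9: P1: load  L0  ⟶  ISSS  (L0)  txn=∅  M[L0]=49
step 10: P1: store L0 := 83  ⟶  IMII  (L0)  txn=BusUpgr  M[L0]=49
step 11: P1: load  L0  ⟶  IMII  (L0)  txn=∅  M[L0]=49
step 12: P2: store L0 := 12  ⟶  IIMI  (L0)  txn=BusRdX+Flush  M[L0]=83
step 13: P2: store L1 := 6  ⟶  IIMI  (L1)  txn=BusRdX  M[L1]=0
step 14: P2: load  L0  ⟶  IIMI  (L0)  txn=∅  M[L0]=83
step 15: P0: load  L1  ⟶  SISI  (L1)  txn=BusRd+Flush  M[L1]=6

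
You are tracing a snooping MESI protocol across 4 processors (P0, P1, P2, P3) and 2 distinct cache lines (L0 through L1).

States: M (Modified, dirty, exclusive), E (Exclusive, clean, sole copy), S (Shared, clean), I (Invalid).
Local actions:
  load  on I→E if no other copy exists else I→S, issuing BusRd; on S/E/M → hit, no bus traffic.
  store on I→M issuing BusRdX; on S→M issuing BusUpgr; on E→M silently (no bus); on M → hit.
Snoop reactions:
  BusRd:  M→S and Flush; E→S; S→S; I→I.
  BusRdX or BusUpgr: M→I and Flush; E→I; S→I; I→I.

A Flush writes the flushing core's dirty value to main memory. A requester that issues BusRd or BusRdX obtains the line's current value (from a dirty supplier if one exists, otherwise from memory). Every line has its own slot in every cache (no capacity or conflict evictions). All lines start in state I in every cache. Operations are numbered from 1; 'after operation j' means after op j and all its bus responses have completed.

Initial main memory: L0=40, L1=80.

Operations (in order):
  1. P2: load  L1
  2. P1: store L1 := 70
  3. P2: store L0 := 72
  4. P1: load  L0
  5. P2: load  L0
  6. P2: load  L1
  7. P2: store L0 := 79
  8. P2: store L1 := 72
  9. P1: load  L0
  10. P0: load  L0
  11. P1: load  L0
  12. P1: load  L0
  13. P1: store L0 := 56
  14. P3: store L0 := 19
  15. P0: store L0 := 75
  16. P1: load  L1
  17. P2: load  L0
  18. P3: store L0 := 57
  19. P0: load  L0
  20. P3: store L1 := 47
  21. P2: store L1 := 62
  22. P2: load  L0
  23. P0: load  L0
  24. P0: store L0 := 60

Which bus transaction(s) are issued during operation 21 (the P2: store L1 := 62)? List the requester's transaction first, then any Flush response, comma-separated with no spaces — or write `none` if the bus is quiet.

bus = BusRdX,Flush

1. P2: load  L1  bus=[BusRd]  L1: P0=I P1=I P2=E P3=I  mem[L1]=80
2. P1: store L1 := 70  bus=[BusRdX]  L1: P0=I P1=M P2=I P3=I  mem[L1]=80
3. P2: store L0 := 72  bus=[BusRdX]  L0: P0=I P1=I P2=M P3=I  mem[L0]=40
4. P1: load  L0  bus=[BusRd,Flush]  L0: P0=I P1=S P2=S P3=I  mem[L0]=72
5. P2: load  L0  bus=[-]  L0: P0=I P1=S P2=S P3=I  mem[L0]=72
6. P2: load  L1  bus=[BusRd,Flush]  L1: P0=I P1=S P2=S P3=I  mem[L1]=70
7. P2: store L0 := 79  bus=[BusUpgr]  L0: P0=I P1=I P2=M P3=I  mem[L0]=72
8. P2: store L1 := 72  bus=[BusUpgr]  L1: P0=I P1=I P2=M P3=I  mem[L1]=70
9. P1: load  L0  bus=[BusRd,Flush]  L0: P0=I P1=S P2=S P3=I  mem[L0]=79
10. P0: load  L0  bus=[BusRd]  L0: P0=S P1=S P2=S P3=I  mem[L0]=79
11. P1: load  L0  bus=[-]  L0: P0=S P1=S P2=S P3=I  mem[L0]=79
12. P1: load  L0  bus=[-]  L0: P0=S P1=S P2=S P3=I  mem[L0]=79
13. P1: store L0 := 56  bus=[BusUpgr]  L0: P0=I P1=M P2=I P3=I  mem[L0]=79
14. P3: store L0 := 19  bus=[BusRdX,Flush]  L0: P0=I P1=I P2=I P3=M  mem[L0]=56
15. P0: store L0 := 75  bus=[BusRdX,Flush]  L0: P0=M P1=I P2=I P3=I  mem[L0]=19
16. P1: load  L1  bus=[BusRd,Flush]  L1: P0=I P1=S P2=S P3=I  mem[L1]=72
17. P2: load  L0  bus=[BusRd,Flush]  L0: P0=S P1=I P2=S P3=I  mem[L0]=75
18. P3: store L0 := 57  bus=[BusRdX]  L0: P0=I P1=I P2=I P3=M  mem[L0]=75
19. P0: load  L0  bus=[BusRd,Flush]  L0: P0=S P1=I P2=I P3=S  mem[L0]=57
20. P3: store L1 := 47  bus=[BusRdX]  L1: P0=I P1=I P2=I P3=M  mem[L1]=72
21. P2: store L1 := 62  bus=[BusRdX,Flush]  L1: P0=I P1=I P2=M P3=I  mem[L1]=47
22. P2: load  L0  bus=[BusRd]  L0: P0=S P1=I P2=S P3=S  mem[L0]=57
23. P0: load  L0  bus=[-]  L0: P0=S P1=I P2=S P3=S  mem[L0]=57
24. P0: store L0 := 60  bus=[BusUpgr]  L0: P0=M P1=I P2=I P3=I  mem[L0]=57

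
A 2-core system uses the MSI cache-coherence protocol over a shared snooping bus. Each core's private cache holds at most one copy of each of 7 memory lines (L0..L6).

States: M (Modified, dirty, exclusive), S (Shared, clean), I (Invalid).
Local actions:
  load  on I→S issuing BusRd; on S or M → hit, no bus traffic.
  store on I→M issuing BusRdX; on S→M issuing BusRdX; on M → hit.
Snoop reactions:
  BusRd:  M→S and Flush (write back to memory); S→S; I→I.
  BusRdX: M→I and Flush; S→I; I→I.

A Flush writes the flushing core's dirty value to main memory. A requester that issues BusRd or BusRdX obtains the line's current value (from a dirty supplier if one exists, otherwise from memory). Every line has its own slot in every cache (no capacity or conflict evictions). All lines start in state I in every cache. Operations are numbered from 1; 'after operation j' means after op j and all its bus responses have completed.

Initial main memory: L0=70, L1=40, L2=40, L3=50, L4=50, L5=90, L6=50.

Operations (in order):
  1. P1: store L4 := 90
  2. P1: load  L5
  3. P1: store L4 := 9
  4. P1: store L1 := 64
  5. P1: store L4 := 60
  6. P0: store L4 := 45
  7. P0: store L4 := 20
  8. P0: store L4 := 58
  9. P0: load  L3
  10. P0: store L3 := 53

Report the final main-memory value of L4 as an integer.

step 1: P1: store L4 := 90  ⟶  IM  (L4)  txn=BusRdX  M[L4]=50
step 2: P1: load  L5  ⟶  IS  (L5)  txn=BusRd  M[L5]=90
step 3: P1: store L4 := 9  ⟶  IM  (L4)  txn=∅  M[L4]=50
step 4: P1: store L1 := 64  ⟶  IM  (L1)  txn=BusRdX  M[L1]=40
step 5: P1: store L4 := 60  ⟶  IM  (L4)  txn=∅  M[L4]=50
step 6: P0: store L4 := 45  ⟶  MI  (L4)  txn=BusRdX+Flush  M[L4]=60
step 7: P0: store L4 := 20  ⟶  MI  (L4)  txn=∅  M[L4]=60
step 8: P0: store L4 := 58  ⟶  MI  (L4)  txn=∅  M[L4]=60
step 9: P0: load  L3  ⟶  SI  (L3)  txn=BusRd  M[L3]=50
step 10: P0: store L3 := 53  ⟶  MI  (L3)  txn=BusRdX  M[L3]=50

memory[L4] = 60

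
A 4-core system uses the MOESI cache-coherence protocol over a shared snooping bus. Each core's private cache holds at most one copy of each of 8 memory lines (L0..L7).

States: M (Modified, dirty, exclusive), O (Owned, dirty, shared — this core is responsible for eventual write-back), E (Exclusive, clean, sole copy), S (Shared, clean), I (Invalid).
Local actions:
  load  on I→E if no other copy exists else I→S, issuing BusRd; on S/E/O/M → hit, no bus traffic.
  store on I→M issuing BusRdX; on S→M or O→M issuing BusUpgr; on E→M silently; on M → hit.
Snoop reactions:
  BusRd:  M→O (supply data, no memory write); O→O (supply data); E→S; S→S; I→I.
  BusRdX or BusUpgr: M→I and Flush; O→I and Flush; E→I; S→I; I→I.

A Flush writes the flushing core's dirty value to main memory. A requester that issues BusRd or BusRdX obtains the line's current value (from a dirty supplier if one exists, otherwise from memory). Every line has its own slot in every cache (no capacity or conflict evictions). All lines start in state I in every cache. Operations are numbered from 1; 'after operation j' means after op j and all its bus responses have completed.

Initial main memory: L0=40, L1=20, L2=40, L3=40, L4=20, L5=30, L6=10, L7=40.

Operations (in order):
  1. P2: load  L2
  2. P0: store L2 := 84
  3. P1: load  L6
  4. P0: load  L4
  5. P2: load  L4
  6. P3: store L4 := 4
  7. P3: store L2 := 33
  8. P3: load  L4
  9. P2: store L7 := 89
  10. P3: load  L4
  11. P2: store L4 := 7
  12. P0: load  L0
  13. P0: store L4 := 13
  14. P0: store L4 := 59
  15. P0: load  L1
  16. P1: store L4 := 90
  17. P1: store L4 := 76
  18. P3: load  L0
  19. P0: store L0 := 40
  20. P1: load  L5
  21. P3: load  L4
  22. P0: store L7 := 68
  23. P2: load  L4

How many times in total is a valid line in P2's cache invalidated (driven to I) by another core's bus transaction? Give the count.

invalidations = 4

  op1 P2: load  L2 → I/I/E/I on L2; bus BusRd; mem=40
  op2 P0: store L2 := 84 → M/I/I/I on L2; bus BusRdX; mem=40
  op3 P1: load  L6 → I/E/I/I on L6; bus BusRd; mem=10
  op4 P0: load  L4 → E/I/I/I on L4; bus BusRd; mem=20
  op5 P2: load  L4 → S/I/S/I on L4; bus BusRd; mem=20
  op6 P3: store L4 := 4 → I/I/I/M on L4; bus BusRdX; mem=20
  op7 P3: store L2 := 33 → I/I/I/M on L2; bus BusRdX Flush; mem=84
  op8 P3: load  L4 → I/I/I/M on L4; bus (none); mem=20
  op9 P2: store L7 := 89 → I/I/M/I on L7; bus BusRdX; mem=40
  op10 P3: load  L4 → I/I/I/M on L4; bus (none); mem=20
  op11 P2: store L4 := 7 → I/I/M/I on L4; bus BusRdX Flush; mem=4
  op12 P0: load  L0 → E/I/I/I on L0; bus BusRd; mem=40
  op13 P0: store L4 := 13 → M/I/I/I on L4; bus BusRdX Flush; mem=7
  op14 P0: store L4 := 59 → M/I/I/I on L4; bus (none); mem=7
  op15 P0: load  L1 → E/I/I/I on L1; bus BusRd; mem=20
  op16 P1: store L4 := 90 → I/M/I/I on L4; bus BusRdX Flush; mem=59
  op17 P1: store L4 := 76 → I/M/I/I on L4; bus (none); mem=59
  op18 P3: load  L0 → S/I/I/S on L0; bus BusRd; mem=40
  op19 P0: store L0 := 40 → M/I/I/I on L0; bus BusUpgr; mem=40
  op20 P1: load  L5 → I/E/I/I on L5; bus BusRd; mem=30
  op21 P3: load  L4 → I/O/I/S on L4; bus BusRd; mem=59
  op22 P0: store L7 := 68 → M/I/I/I on L7; bus BusRdX Flush; mem=89
  op23 P2: load  L4 → I/O/S/S on L4; bus BusRd; mem=59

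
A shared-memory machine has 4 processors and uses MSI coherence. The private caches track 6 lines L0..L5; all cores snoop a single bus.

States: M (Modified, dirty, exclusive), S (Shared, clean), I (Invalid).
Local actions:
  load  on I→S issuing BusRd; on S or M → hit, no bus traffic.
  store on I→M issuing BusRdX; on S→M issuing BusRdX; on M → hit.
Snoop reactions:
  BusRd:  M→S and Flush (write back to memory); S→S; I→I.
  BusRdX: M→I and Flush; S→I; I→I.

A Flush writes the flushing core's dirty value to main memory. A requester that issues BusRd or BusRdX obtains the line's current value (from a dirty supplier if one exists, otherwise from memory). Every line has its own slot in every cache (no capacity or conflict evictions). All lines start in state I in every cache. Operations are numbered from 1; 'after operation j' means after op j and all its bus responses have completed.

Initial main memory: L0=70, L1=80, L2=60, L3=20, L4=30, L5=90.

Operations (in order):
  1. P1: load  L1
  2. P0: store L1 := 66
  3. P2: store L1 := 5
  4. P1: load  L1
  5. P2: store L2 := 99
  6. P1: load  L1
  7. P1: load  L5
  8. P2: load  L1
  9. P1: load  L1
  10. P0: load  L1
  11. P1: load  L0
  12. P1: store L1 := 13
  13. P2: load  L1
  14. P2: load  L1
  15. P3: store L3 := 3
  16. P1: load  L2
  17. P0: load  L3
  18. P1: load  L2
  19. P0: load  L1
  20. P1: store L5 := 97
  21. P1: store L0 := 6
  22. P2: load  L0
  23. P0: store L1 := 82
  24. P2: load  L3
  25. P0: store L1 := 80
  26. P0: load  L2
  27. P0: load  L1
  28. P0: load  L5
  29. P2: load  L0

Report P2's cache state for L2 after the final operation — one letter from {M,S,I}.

state = S

1. P1: load  L1  bus=[BusRd]  L1: P0=I P1=S P2=I P3=I  mem[L1]=80
2. P0: store L1 := 66  bus=[BusRdX]  L1: P0=M P1=I P2=I P3=I  mem[L1]=80
3. P2: store L1 := 5  bus=[BusRdX,Flush]  L1: P0=I P1=I P2=M P3=I  mem[L1]=66
4. P1: load  L1  bus=[BusRd,Flush]  L1: P0=I P1=S P2=S P3=I  mem[L1]=5
5. P2: store L2 := 99  bus=[BusRdX]  L2: P0=I P1=I P2=M P3=I  mem[L2]=60
6. P1: load  L1  bus=[-]  L1: P0=I P1=S P2=S P3=I  mem[L1]=5
7. P1: load  L5  bus=[BusRd]  L5: P0=I P1=S P2=I P3=I  mem[L5]=90
8. P2: load  L1  bus=[-]  L1: P0=I P1=S P2=S P3=I  mem[L1]=5
9. P1: load  L1  bus=[-]  L1: P0=I P1=S P2=S P3=I  mem[L1]=5
10. P0: load  L1  bus=[BusRd]  L1: P0=S P1=S P2=S P3=I  mem[L1]=5
11. P1: load  L0  bus=[BusRd]  L0: P0=I P1=S P2=I P3=I  mem[L0]=70
12. P1: store L1 := 13  bus=[BusRdX]  L1: P0=I P1=M P2=I P3=I  mem[L1]=5
13. P2: load  L1  bus=[BusRd,Flush]  L1: P0=I P1=S P2=S P3=I  mem[L1]=13
14. P2: load  L1  bus=[-]  L1: P0=I P1=S P2=S P3=I  mem[L1]=13
15. P3: store L3 := 3  bus=[BusRdX]  L3: P0=I P1=I P2=I P3=M  mem[L3]=20
16. P1: load  L2  bus=[BusRd,Flush]  L2: P0=I P1=S P2=S P3=I  mem[L2]=99
17. P0: load  L3  bus=[BusRd,Flush]  L3: P0=S P1=I P2=I P3=S  mem[L3]=3
18. P1: load  L2  bus=[-]  L2: P0=I P1=S P2=S P3=I  mem[L2]=99
19. P0: load  L1  bus=[BusRd]  L1: P0=S P1=S P2=S P3=I  mem[L1]=13
20. P1: store L5 := 97  bus=[BusRdX]  L5: P0=I P1=M P2=I P3=I  mem[L5]=90
21. P1: store L0 := 6  bus=[BusRdX]  L0: P0=I P1=M P2=I P3=I  mem[L0]=70
22. P2: load  L0  bus=[BusRd,Flush]  L0: P0=I P1=S P2=S P3=I  mem[L0]=6
23. P0: store L1 := 82  bus=[BusRdX]  L1: P0=M P1=I P2=I P3=I  mem[L1]=13
24. P2: load  L3  bus=[BusRd]  L3: P0=S P1=I P2=S P3=S  mem[L3]=3
25. P0: store L1 := 80  bus=[-]  L1: P0=M P1=I P2=I P3=I  mem[L1]=13
26. P0: load  L2  bus=[BusRd]  L2: P0=S P1=S P2=S P3=I  mem[L2]=99
27. P0: load  L1  bus=[-]  L1: P0=M P1=I P2=I P3=I  mem[L1]=13
28. P0: load  L5  bus=[BusRd,Flush]  L5: P0=S P1=S P2=I P3=I  mem[L5]=97
29. P2: load  L0  bus=[-]  L0: P0=I P1=S P2=S P3=I  mem[L0]=6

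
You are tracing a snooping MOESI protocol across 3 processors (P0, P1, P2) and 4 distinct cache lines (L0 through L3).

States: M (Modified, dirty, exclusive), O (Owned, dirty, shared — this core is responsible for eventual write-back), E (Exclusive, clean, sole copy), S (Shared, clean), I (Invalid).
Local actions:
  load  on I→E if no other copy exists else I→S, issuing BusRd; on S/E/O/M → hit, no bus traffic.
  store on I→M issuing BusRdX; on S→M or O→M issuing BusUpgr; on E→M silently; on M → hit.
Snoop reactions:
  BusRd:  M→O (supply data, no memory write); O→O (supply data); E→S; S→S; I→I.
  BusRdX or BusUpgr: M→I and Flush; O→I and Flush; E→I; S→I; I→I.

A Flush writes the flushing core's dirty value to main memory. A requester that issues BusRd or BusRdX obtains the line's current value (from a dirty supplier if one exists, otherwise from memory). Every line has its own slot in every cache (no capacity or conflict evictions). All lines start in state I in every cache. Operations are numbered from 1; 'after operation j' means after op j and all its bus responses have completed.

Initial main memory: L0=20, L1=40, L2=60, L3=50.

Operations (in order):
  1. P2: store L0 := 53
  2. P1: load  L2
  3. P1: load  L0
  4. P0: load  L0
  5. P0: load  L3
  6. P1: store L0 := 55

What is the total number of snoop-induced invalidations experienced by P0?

invalidations = 1

[1] P2: store L0 := 53 | P0:I, P1:I, P2:M(53) | bus: BusRdX
[2] P1: load  L2 | P0:I, P1:E(60), P2:I | bus: BusRd
[3] P1: load  L0 | P0:I, P1:S(53), P2:O(53) | bus: BusRd
[4] P0: load  L0 | P0:S(53), P1:S(53), P2:O(53) | bus: BusRd
[5] P0: load  L3 | P0:E(50), P1:I, P2:I | bus: BusRd
[6] P1: store L0 := 55 | P0:I, P1:M(55), P2:I | bus: BusUpgr,Flush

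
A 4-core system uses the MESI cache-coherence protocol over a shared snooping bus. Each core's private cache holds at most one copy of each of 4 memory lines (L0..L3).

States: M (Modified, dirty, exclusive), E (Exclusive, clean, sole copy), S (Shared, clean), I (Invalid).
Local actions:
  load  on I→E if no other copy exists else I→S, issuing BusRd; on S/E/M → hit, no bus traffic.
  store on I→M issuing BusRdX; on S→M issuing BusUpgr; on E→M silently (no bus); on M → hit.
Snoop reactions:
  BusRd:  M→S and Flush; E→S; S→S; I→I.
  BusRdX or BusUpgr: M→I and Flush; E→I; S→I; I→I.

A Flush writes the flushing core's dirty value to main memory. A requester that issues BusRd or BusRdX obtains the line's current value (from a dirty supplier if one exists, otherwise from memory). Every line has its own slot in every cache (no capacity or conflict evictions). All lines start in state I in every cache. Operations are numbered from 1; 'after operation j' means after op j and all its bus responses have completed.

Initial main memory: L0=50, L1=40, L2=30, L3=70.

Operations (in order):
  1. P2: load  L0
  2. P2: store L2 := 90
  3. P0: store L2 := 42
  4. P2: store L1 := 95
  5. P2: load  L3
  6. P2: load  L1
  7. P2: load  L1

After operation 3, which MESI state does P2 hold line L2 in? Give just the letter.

  op1 P2: load  L0 → I/I/E/I on L0; bus BusRd; mem=50
  op2 P2: store L2 := 90 → I/I/M/I on L2; bus BusRdX; mem=30
  op3 P0: store L2 := 42 → M/I/I/I on L2; bus BusRdX Flush; mem=90
  op4 P2: store L1 := 95 → I/I/M/I on L1; bus BusRdX; mem=40
  op5 P2: load  L3 → I/I/E/I on L3; bus BusRd; mem=70
  op6 P2: load  L1 → I/I/M/I on L1; bus (none); mem=40
  op7 P2: load  L1 → I/I/M/I on L1; bus (none); mem=40

state = I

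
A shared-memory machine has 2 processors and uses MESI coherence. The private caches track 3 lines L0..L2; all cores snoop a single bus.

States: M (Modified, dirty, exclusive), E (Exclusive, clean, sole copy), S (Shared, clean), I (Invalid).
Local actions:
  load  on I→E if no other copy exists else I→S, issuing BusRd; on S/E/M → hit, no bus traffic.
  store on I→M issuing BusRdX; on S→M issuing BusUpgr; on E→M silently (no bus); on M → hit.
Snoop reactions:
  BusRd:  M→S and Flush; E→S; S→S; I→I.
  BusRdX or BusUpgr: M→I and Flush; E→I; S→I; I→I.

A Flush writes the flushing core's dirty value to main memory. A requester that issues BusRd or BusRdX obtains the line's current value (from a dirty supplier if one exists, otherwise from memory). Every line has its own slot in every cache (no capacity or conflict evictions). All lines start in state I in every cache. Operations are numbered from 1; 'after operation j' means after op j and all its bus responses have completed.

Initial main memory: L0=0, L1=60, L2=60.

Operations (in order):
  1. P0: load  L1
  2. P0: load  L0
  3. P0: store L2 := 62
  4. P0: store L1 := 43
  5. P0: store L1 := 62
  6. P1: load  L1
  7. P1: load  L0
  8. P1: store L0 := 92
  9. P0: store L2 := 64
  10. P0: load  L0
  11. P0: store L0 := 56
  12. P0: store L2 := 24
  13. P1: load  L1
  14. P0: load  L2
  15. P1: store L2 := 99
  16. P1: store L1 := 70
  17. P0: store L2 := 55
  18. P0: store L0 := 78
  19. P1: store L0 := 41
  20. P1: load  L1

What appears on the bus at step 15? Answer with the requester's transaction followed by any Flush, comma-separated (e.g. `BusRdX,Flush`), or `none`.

bus = BusRdX,Flush

step 1: P0: load  L1  ⟶  EI  (L1)  txn=BusRd  M[L1]=60
step 2: P0: load  L0  ⟶  EI  (L0)  txn=BusRd  M[L0]=0
step 3: P0: store L2 := 62  ⟶  MI  (L2)  txn=BusRdX  M[L2]=60
step 4: P0: store L1 := 43  ⟶  MI  (L1)  txn=∅  M[L1]=60
step 5: P0: store L1 := 62  ⟶  MI  (L1)  txn=∅  M[L1]=60
step 6: P1: load  L1  ⟶  SS  (L1)  txn=BusRd+Flush  M[L1]=62
step 7: P1: load  L0  ⟶  SS  (L0)  txn=BusRd  M[L0]=0
step 8: P1: store L0 := 92  ⟶  IM  (L0)  txn=BusUpgr  M[L0]=0
step 9: P0: store L2 := 64  ⟶  MI  (L2)  txn=∅  M[L2]=60
step 10: P0: load  L0  ⟶  SS  (L0)  txn=BusRd+Flush  M[L0]=92
step 11: P0: store L0 := 56  ⟶  MI  (L0)  txn=BusUpgr  M[L0]=92
step 12: P0: store L2 := 24  ⟶  MI  (L2)  txn=∅  M[L2]=60
step 13: P1: load  L1  ⟶  SS  (L1)  txn=∅  M[L1]=62
step 14: P0: load  L2  ⟶  MI  (L2)  txn=∅  M[L2]=60
step 15: P1: store L2 := 99  ⟶  IM  (L2)  txn=BusRdX+Flush  M[L2]=24
step 16: P1: store L1 := 70  ⟶  IM  (L1)  txn=BusUpgr  M[L1]=62
step 17: P0: store L2 := 55  ⟶  MI  (L2)  txn=BusRdX+Flush  M[L2]=99
step 18: P0: store L0 := 78  ⟶  MI  (L0)  txn=∅  M[L0]=92
step 19: P1: store L0 := 41  ⟶  IM  (L0)  txn=BusRdX+Flush  M[L0]=78
step 20: P1: load  L1  ⟶  IM  (L1)  txn=∅  M[L1]=62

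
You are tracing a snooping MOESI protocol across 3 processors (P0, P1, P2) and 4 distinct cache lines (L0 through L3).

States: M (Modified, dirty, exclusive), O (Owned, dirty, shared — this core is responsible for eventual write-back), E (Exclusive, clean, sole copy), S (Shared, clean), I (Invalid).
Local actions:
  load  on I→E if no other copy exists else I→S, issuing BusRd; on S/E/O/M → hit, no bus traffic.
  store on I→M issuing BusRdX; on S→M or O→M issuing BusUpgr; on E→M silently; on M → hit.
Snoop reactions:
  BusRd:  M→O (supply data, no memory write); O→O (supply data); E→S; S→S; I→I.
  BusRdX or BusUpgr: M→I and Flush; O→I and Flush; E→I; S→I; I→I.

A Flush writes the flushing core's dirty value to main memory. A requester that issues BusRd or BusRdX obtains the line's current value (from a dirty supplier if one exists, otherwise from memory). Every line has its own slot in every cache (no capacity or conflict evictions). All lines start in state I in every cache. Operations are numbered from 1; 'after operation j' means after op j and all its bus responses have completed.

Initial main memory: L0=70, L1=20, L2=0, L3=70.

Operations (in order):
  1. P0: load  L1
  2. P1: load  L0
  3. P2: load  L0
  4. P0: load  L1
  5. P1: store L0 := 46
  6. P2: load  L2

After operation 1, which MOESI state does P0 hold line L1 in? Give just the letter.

state = E

  op1 P0: load  L1 → E/I/I on L1; bus BusRd; mem=20
  op2 P1: load  L0 → I/E/I on L0; bus BusRd; mem=70
  op3 P2: load  L0 → I/S/S on L0; bus BusRd; mem=70
  op4 P0: load  L1 → E/I/I on L1; bus (none); mem=20
  op5 P1: store L0 := 46 → I/M/I on L0; bus BusUpgr; mem=70
  op6 P2: load  L2 → I/I/E on L2; bus BusRd; mem=0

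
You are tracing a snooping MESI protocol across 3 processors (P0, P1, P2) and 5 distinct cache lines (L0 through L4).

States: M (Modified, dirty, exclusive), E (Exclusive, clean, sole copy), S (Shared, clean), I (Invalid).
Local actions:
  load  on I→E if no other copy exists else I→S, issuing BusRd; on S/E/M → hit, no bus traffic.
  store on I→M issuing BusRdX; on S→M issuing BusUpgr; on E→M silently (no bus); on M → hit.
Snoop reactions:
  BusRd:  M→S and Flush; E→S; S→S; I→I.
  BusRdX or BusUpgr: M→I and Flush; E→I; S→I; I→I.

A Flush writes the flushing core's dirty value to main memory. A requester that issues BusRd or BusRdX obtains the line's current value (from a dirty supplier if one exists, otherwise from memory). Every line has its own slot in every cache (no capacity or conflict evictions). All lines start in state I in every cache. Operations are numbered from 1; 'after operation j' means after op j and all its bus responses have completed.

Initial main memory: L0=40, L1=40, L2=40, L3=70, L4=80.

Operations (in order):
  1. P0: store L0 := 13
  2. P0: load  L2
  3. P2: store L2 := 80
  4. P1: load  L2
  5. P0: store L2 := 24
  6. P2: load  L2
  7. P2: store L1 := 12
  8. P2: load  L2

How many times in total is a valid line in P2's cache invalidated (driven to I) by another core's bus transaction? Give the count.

1. P0: store L0 := 13  bus=[BusRdX]  L0: P0=M P1=I P2=I  mem[L0]=40
2. P0: load  L2  bus=[BusRd]  L2: P0=E P1=I P2=I  mem[L2]=40
3. P2: store L2 := 80  bus=[BusRdX]  L2: P0=I P1=I P2=M  mem[L2]=40
4. P1: load  L2  bus=[BusRd,Flush]  L2: P0=I P1=S P2=S  mem[L2]=80
5. P0: store L2 := 24  bus=[BusRdX]  L2: P0=M P1=I P2=I  mem[L2]=80
6. P2: load  L2  bus=[BusRd,Flush]  L2: P0=S P1=I P2=S  mem[L2]=24
7. P2: store L1 := 12  bus=[BusRdX]  L1: P0=I P1=I P2=M  mem[L1]=40
8. P2: load  L2  bus=[-]  L2: P0=S P1=I P2=S  mem[L2]=24

invalidations = 1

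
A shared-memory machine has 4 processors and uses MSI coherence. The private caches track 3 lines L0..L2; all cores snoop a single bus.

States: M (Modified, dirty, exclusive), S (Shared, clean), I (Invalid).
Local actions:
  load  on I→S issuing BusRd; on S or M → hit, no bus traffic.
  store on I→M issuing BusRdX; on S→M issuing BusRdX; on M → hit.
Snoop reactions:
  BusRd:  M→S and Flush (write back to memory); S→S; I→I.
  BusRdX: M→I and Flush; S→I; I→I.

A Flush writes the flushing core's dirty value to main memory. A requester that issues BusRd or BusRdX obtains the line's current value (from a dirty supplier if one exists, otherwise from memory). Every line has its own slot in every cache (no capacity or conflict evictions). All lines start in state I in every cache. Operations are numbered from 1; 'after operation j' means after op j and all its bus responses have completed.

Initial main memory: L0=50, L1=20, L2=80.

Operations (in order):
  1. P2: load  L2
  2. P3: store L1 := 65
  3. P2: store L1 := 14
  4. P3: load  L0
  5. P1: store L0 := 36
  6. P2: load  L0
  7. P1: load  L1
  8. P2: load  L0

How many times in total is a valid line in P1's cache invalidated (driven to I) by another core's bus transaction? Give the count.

invalidations = 0

  op1 P2: load  L2 → I/I/S/I on L2; bus BusRd; mem=80
  op2 P3: store L1 := 65 → I/I/I/M on L1; bus BusRdX; mem=20
  op3 P2: store L1 := 14 → I/I/M/I on L1; bus BusRdX Flush; mem=65
  op4 P3: load  L0 → I/I/I/S on L0; bus BusRd; mem=50
  op5 P1: store L0 := 36 → I/M/I/I on L0; bus BusRdX; mem=50
  op6 P2: load  L0 → I/S/S/I on L0; bus BusRd Flush; mem=36
  op7 P1: load  L1 → I/S/S/I on L1; bus BusRd Flush; mem=14
  op8 P2: load  L0 → I/S/S/I on L0; bus (none); mem=36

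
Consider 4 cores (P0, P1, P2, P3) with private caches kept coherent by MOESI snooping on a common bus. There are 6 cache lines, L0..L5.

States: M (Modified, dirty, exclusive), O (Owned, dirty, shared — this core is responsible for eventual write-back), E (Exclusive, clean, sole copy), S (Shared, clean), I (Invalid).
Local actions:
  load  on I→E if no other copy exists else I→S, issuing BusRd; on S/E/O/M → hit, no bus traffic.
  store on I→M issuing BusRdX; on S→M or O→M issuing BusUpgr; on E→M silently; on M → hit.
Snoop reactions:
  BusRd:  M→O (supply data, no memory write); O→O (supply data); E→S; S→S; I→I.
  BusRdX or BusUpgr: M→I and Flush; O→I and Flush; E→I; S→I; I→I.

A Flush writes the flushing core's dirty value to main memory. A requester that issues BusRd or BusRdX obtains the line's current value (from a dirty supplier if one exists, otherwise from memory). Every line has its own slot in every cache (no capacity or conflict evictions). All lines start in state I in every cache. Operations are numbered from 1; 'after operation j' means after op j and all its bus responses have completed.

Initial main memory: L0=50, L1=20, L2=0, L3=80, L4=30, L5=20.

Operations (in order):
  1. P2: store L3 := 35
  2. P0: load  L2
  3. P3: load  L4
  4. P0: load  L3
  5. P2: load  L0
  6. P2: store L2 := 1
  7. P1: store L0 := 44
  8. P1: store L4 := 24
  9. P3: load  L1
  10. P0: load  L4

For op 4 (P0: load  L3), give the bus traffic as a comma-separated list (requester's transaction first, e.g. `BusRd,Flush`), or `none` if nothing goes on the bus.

bus = BusRd

step 1: P2: store L3 := 35  ⟶  IIMI  (L3)  txn=BusRdX  M[L3]=80
step 2: P0: load  L2  ⟶  EIII  (L2)  txn=BusRd  M[L2]=0
step 3: P3: load  L4  ⟶  IIIE  (L4)  txn=BusRd  M[L4]=30
step 4: P0: load  L3  ⟶  SIOI  (L3)  txn=BusRd  M[L3]=80
step 5: P2: load  L0  ⟶  IIEI  (L0)  txn=BusRd  M[L0]=50
step 6: P2: store L2 := 1  ⟶  IIMI  (L2)  txn=BusRdX  M[L2]=0
step 7: P1: store L0 := 44  ⟶  IMII  (L0)  txn=BusRdX  M[L0]=50
step 8: P1: store L4 := 24  ⟶  IMII  (L4)  txn=BusRdX  M[L4]=30
step 9: P3: load  L1  ⟶  IIIE  (L1)  txn=BusRd  M[L1]=20
step 10: P0: load  L4  ⟶  SOII  (L4)  txn=BusRd  M[L4]=30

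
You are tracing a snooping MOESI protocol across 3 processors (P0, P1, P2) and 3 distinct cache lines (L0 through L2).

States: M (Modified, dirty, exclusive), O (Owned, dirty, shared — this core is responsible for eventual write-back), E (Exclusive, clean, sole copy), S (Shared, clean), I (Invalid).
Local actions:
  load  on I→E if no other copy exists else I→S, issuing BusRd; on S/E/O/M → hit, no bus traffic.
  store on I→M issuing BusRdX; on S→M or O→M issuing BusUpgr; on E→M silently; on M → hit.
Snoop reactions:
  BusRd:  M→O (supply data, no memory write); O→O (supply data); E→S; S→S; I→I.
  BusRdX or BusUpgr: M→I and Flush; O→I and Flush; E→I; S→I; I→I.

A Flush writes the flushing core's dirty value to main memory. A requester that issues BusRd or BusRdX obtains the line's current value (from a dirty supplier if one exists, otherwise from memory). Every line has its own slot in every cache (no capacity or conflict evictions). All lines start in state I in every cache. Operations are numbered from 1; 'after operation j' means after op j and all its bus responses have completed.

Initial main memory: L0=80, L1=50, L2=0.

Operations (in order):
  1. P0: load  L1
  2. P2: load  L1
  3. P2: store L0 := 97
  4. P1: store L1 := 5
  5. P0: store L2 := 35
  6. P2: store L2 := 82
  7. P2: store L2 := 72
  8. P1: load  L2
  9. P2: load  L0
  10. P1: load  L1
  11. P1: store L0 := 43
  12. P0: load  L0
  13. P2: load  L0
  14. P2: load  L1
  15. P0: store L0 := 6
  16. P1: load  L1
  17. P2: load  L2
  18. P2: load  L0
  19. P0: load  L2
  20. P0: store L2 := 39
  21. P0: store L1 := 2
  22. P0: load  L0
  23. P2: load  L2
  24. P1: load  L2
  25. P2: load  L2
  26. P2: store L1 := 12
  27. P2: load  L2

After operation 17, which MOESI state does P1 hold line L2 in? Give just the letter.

state = S

  op1 P0: load  L1 → E/I/I on L1; bus BusRd; mem=50
  op2 P2: load  L1 → S/I/S on L1; bus BusRd; mem=50
  op3 P2: store L0 := 97 → I/I/M on L0; bus BusRdX; mem=80
  op4 P1: store L1 := 5 → I/M/I on L1; bus BusRdX; mem=50
  op5 P0: store L2 := 35 → M/I/I on L2; bus BusRdX; mem=0
  op6 P2: store L2 := 82 → I/I/M on L2; bus BusRdX Flush; mem=35
  op7 P2: store L2 := 72 → I/I/M on L2; bus (none); mem=35
  op8 P1: load  L2 → I/S/O on L2; bus BusRd; mem=35
  op9 P2: load  L0 → I/I/M on L0; bus (none); mem=80
  op10 P1: load  L1 → I/M/I on L1; bus (none); mem=50
  op11 P1: store L0 := 43 → I/M/I on L0; bus BusRdX Flush; mem=97
  op12 P0: load  L0 → S/O/I on L0; bus BusRd; mem=97
  op13 P2: load  L0 → S/O/S on L0; bus BusRd; mem=97
  op14 P2: load  L1 → I/O/S on L1; bus BusRd; mem=50
  op15 P0: store L0 := 6 → M/I/I on L0; bus BusUpgr Flush; mem=43
  op16 P1: load  L1 → I/O/S on L1; bus (none); mem=50
  op17 P2: load  L2 → I/S/O on L2; bus (none); mem=35
  op18 P2: load  L0 → O/I/S on L0; bus BusRd; mem=43
  op19 P0: load  L2 → S/S/O on L2; bus BusRd; mem=35
  op20 P0: store L2 := 39 → M/I/I on L2; bus BusUpgr Flush; mem=72
  op21 P0: store L1 := 2 → M/I/I on L1; bus BusRdX Flush; mem=5
  op22 P0: load  L0 → O/I/S on L0; bus (none); mem=43
  op23 P2: load  L2 → O/I/S on L2; bus BusRd; mem=72
  op24 P1: load  L2 → O/S/S on L2; bus BusRd; mem=72
  op25 P2: load  L2 → O/S/S on L2; bus (none); mem=72
  op26 P2: store L1 := 12 → I/I/M on L1; bus BusRdX Flush; mem=2
  op27 P2: load  L2 → O/S/S on L2; bus (none); mem=72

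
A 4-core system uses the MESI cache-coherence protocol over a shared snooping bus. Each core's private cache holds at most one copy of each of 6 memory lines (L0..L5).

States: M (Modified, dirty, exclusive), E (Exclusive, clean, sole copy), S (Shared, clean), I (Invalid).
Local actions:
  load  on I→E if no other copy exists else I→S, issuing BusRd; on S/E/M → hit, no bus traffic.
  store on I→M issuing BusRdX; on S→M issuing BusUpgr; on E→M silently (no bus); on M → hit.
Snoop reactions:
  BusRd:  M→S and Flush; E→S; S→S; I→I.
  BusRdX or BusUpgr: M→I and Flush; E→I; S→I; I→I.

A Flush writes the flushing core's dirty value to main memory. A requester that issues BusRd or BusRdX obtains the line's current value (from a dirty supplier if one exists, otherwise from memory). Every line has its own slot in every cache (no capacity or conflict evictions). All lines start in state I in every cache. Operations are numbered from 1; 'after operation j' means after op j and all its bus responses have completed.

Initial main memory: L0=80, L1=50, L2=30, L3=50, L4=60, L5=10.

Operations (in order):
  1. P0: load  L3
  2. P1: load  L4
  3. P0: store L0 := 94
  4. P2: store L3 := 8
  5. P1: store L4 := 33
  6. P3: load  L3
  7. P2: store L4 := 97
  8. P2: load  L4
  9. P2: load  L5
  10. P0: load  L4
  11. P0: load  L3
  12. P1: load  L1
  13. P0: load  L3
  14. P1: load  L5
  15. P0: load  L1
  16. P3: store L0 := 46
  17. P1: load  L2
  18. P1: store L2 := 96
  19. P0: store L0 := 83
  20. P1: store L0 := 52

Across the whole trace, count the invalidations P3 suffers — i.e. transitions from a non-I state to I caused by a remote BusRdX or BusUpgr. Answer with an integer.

[1] P0: load  L3 | P0:E(50), P1:I, P2:I, P3:I | bus: BusRd
[2] P1: load  L4 | P0:I, P1:E(60), P2:I, P3:I | bus: BusRd
[3] P0: store L0 := 94 | P0:M(94), P1:I, P2:I, P3:I | bus: BusRdX
[4] P2: store L3 := 8 | P0:I, P1:I, P2:M(8), P3:I | bus: BusRdX
[5] P1: store L4 := 33 | P0:I, P1:M(33), P2:I, P3:I | bus: none
[6] P3: load  L3 | P0:I, P1:I, P2:S(8), P3:S(8) | bus: BusRd,Flush
[7] P2: store L4 := 97 | P0:I, P1:I, P2:M(97), P3:I | bus: BusRdX,Flush
[8] P2: load  L4 | P0:I, P1:I, P2:M(97), P3:I | bus: none
[9] P2: load  L5 | P0:I, P1:I, P2:E(10), P3:I | bus: BusRd
[10] P0: load  L4 | P0:S(97), P1:I, P2:S(97), P3:I | bus: BusRd,Flush
[11] P0: load  L3 | P0:S(8), P1:I, P2:S(8), P3:S(8) | bus: BusRd
[12] P1: load  L1 | P0:I, P1:E(50), P2:I, P3:I | bus: BusRd
[13] P0: load  L3 | P0:S(8), P1:I, P2:S(8), P3:S(8) | bus: none
[14] P1: load  L5 | P0:I, P1:S(10), P2:S(10), P3:I | bus: BusRd
[15] P0: load  L1 | P0:S(50), P1:S(50), P2:I, P3:I | bus: BusRd
[16] P3: store L0 := 46 | P0:I, P1:I, P2:I, P3:M(46) | bus: BusRdX,Flush
[17] P1: load  L2 | P0:I, P1:E(30), P2:I, P3:I | bus: BusRd
[18] P1: store L2 := 96 | P0:I, P1:M(96), P2:I, P3:I | bus: none
[19] P0: store L0 := 83 | P0:M(83), P1:I, P2:I, P3:I | bus: BusRdX,Flush
[20] P1: store L0 := 52 | P0:I, P1:M(52), P2:I, P3:I | bus: BusRdX,Flush

invalidations = 1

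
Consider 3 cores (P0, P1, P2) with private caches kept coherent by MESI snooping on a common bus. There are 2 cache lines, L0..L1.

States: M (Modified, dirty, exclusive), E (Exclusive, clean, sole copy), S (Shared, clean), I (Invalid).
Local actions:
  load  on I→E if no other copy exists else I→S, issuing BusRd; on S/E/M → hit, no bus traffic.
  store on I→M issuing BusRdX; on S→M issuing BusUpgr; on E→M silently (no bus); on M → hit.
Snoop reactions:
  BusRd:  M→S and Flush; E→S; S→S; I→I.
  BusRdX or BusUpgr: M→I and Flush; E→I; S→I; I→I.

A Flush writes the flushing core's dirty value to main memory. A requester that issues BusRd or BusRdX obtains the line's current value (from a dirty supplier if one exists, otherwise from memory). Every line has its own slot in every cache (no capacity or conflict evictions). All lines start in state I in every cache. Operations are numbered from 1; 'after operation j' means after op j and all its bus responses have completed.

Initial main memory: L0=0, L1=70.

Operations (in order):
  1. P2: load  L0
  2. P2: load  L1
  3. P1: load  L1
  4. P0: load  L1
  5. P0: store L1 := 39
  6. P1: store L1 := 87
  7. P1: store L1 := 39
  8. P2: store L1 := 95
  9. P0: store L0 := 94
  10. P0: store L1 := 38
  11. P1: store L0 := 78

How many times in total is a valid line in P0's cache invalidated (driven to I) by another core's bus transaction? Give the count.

invalidations = 2

step 1: P2: load  L0  ⟶  IIE  (L0)  txn=BusRd  M[L0]=0
step 2: P2: load  L1  ⟶  IIE  (L1)  txn=BusRd  M[L1]=70
step 3: P1: load  L1  ⟶  ISS  (L1)  txn=BusRd  M[L1]=70
step 4: P0: load  L1  ⟶  SSS  (L1)  txn=BusRd  M[L1]=70
step 5: P0: store L1 := 39  ⟶  MII  (L1)  txn=BusUpgr  M[L1]=70
step 6: P1: store L1 := 87  ⟶  IMI  (L1)  txn=BusRdX+Flush  M[L1]=39
step 7: P1: store L1 := 39  ⟶  IMI  (L1)  txn=∅  M[L1]=39
step 8: P2: store L1 := 95  ⟶  IIM  (L1)  txn=BusRdX+Flush  M[L1]=39
step 9: P0: store L0 := 94  ⟶  MII  (L0)  txn=BusRdX  M[L0]=0
step 10: P0: store L1 := 38  ⟶  MII  (L1)  txn=BusRdX+Flush  M[L1]=95
step 11: P1: store L0 := 78  ⟶  IMI  (L0)  txn=BusRdX+Flush  M[L0]=94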